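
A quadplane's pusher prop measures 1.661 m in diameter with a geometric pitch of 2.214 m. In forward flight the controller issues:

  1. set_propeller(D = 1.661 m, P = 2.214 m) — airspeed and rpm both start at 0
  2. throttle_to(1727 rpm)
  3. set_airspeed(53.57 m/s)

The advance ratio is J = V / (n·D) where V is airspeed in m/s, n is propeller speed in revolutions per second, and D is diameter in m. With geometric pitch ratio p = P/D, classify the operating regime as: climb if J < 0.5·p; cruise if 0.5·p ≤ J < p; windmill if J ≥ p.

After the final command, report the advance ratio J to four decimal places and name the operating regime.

J = 1.1205, regime = cruise

set_propeller: D = 1.661 m, P = 2.214 m (p = P/D = 1.332932); state ← (V=0, rpm=0)
throttle_to(1727): rpm ← 1727
set_airspeed(53.57): V ← 53.57 m/s
final state: V = 53.57 m/s, rpm = 1727 → n = rpm/60 = 28.783333 rev/s
J = V / (n·D) = 53.57 / (28.783333 × 1.661) = 1.120498
regime bands: climb J<0.6665 | cruise [0.6665, 1.3329) | windmill J≥1.3329
J = 1.1205 → cruise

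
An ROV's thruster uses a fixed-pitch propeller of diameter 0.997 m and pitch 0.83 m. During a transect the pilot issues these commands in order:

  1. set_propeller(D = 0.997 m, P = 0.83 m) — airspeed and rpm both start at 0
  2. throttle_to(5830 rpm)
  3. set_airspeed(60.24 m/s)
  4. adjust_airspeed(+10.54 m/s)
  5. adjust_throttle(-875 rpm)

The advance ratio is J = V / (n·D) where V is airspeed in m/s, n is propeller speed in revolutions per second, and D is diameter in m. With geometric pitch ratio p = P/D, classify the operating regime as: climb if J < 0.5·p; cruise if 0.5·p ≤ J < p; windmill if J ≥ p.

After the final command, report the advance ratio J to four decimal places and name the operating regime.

set_propeller: D = 0.997 m, P = 0.83 m (p = P/D = 0.832497); state ← (V=0, rpm=0)
throttle_to(5830): rpm ← 5830
set_airspeed(60.24): V ← 60.24 m/s
adjust_airspeed(+10.54): V ← 60.24 +10.54 = 70.78 m/s
adjust_throttle(-875): rpm ← 5830 -875 = 4955
final state: V = 70.78 m/s, rpm = 4955 → n = rpm/60 = 82.583333 rev/s
J = V / (n·D) = 70.78 / (82.583333 × 0.997) = 0.859653
regime bands: climb J<0.4162 | cruise [0.4162, 0.8325) | windmill J≥0.8325
J = 0.8597 → windmill

J = 0.8597, regime = windmill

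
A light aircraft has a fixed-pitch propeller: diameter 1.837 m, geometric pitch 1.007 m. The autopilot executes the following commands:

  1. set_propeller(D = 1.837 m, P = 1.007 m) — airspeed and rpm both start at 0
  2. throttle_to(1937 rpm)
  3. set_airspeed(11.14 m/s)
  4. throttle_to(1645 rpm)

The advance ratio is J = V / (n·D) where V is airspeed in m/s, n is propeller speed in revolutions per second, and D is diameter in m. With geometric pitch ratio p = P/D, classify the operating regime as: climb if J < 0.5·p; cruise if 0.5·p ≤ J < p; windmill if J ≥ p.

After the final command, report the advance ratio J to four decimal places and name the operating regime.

J = 0.2212, regime = climb

set_propeller: D = 1.837 m, P = 1.007 m (p = P/D = 0.548176); state ← (V=0, rpm=0)
throttle_to(1937): rpm ← 1937
set_airspeed(11.14): V ← 11.14 m/s
throttle_to(1645): rpm ← 1645
final state: V = 11.14 m/s, rpm = 1645 → n = rpm/60 = 27.416667 rev/s
J = V / (n·D) = 11.14 / (27.416667 × 1.837) = 0.221188
regime bands: climb J<0.2741 | cruise [0.2741, 0.5482) | windmill J≥0.5482
J = 0.2212 → climb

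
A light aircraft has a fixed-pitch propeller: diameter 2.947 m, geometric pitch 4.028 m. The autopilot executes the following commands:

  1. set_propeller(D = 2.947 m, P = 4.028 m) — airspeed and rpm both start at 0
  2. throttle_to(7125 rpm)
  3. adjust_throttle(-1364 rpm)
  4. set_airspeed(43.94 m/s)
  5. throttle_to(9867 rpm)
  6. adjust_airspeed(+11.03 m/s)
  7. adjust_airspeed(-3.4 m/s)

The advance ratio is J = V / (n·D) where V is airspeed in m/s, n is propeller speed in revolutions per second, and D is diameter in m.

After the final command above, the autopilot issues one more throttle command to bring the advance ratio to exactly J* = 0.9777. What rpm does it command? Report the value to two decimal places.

set_propeller: D = 2.947 m, P = 4.028 m (p = P/D = 1.366814); state ← (V=0, rpm=0)
throttle_to(7125): rpm ← 7125
adjust_throttle(-1364): rpm ← 7125 -1364 = 5761
set_airspeed(43.94): V ← 43.94 m/s
throttle_to(9867): rpm ← 9867
adjust_airspeed(+11.03): V ← 43.94 +11.03 = 54.97 m/s
adjust_airspeed(-3.4): V ← 54.97 -3.4 = 51.57 m/s
final state: V = 51.57 m/s, rpm = 9867 → n = rpm/60 = 164.450000 rev/s
target J* = 0.9777; solve J* = V/(n·D) for n: n = V/(J*·D) = 51.57/(0.9777 × 2.947) = 17.898283 rev/s
rpm = 60·n = 1073.897004

rpm = 1073.90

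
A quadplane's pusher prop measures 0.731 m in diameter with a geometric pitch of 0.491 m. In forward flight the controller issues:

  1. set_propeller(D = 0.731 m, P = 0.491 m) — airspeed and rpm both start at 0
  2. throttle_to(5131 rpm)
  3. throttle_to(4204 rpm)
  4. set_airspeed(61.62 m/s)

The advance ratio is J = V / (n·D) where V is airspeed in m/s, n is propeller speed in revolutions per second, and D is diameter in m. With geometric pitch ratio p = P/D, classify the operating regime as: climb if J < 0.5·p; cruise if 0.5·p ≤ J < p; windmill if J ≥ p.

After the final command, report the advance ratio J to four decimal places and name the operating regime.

J = 1.2031, regime = windmill

set_propeller: D = 0.731 m, P = 0.491 m (p = P/D = 0.671683); state ← (V=0, rpm=0)
throttle_to(5131): rpm ← 5131
throttle_to(4204): rpm ← 4204
set_airspeed(61.62): V ← 61.62 m/s
final state: V = 61.62 m/s, rpm = 4204 → n = rpm/60 = 70.066667 rev/s
J = V / (n·D) = 61.62 / (70.066667 × 0.731) = 1.203075
regime bands: climb J<0.3358 | cruise [0.3358, 0.6717) | windmill J≥0.6717
J = 1.2031 → windmill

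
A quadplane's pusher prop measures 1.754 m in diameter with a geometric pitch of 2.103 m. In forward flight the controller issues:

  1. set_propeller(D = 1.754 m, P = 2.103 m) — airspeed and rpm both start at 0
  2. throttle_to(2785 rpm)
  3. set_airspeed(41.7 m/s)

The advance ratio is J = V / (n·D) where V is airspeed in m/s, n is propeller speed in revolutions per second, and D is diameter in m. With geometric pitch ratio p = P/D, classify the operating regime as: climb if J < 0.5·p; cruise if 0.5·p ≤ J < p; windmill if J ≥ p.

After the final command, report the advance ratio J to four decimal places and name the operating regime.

set_propeller: D = 1.754 m, P = 2.103 m (p = P/D = 1.198974); state ← (V=0, rpm=0)
throttle_to(2785): rpm ← 2785
set_airspeed(41.7): V ← 41.7 m/s
final state: V = 41.7 m/s, rpm = 2785 → n = rpm/60 = 46.416667 rev/s
J = V / (n·D) = 41.7 / (46.416667 × 1.754) = 0.512192
regime bands: climb J<0.5995 | cruise [0.5995, 1.1990) | windmill J≥1.1990
J = 0.5122 → climb

J = 0.5122, regime = climb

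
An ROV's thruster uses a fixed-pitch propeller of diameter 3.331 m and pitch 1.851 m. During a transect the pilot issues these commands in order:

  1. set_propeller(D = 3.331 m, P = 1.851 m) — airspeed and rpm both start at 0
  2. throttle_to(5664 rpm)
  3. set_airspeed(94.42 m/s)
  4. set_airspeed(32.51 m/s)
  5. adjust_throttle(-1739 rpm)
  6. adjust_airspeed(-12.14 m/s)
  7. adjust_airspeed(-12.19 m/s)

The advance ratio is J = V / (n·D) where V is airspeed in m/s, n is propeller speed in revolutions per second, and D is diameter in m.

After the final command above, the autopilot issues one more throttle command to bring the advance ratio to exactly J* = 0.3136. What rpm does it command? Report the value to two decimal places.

set_propeller: D = 3.331 m, P = 1.851 m (p = P/D = 0.555689); state ← (V=0, rpm=0)
throttle_to(5664): rpm ← 5664
set_airspeed(94.42): V ← 94.42 m/s
set_airspeed(32.51): V ← 32.51 m/s
adjust_throttle(-1739): rpm ← 5664 -1739 = 3925
adjust_airspeed(-12.14): V ← 32.51 -12.14 = 20.37 m/s
adjust_airspeed(-12.19): V ← 20.37 -12.19 = 8.18 m/s
final state: V = 8.18 m/s, rpm = 3925 → n = rpm/60 = 65.416667 rev/s
target J* = 0.3136; solve J* = V/(n·D) for n: n = V/(J*·D) = 8.18/(0.3136 × 3.331) = 7.830737 rev/s
rpm = 60·n = 469.844197

rpm = 469.84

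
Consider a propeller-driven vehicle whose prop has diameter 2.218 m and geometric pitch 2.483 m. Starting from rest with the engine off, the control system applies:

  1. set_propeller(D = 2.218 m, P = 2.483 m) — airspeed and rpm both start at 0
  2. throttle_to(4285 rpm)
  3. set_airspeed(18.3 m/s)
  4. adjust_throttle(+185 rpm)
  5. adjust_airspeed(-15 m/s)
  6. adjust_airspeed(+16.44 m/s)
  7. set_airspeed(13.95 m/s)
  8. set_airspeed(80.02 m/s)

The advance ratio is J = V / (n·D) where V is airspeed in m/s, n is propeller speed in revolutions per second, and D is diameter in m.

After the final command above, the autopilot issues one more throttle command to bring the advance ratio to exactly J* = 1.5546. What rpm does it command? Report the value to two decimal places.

set_propeller: D = 2.218 m, P = 2.483 m (p = P/D = 1.119477); state ← (V=0, rpm=0)
throttle_to(4285): rpm ← 4285
set_airspeed(18.3): V ← 18.3 m/s
adjust_throttle(+185): rpm ← 4285 +185 = 4470
adjust_airspeed(-15): V ← 18.3 -15 = 3.3 m/s
adjust_airspeed(+16.44): V ← 3.3 +16.44 = 19.74 m/s
set_airspeed(13.95): V ← 13.95 m/s
set_airspeed(80.02): V ← 80.02 m/s
final state: V = 80.02 m/s, rpm = 4470 → n = rpm/60 = 74.500000 rev/s
target J* = 1.5546; solve J* = V/(n·D) for n: n = V/(J*·D) = 80.02/(1.5546 × 2.218) = 23.206965 rev/s
rpm = 60·n = 1392.417883

rpm = 1392.42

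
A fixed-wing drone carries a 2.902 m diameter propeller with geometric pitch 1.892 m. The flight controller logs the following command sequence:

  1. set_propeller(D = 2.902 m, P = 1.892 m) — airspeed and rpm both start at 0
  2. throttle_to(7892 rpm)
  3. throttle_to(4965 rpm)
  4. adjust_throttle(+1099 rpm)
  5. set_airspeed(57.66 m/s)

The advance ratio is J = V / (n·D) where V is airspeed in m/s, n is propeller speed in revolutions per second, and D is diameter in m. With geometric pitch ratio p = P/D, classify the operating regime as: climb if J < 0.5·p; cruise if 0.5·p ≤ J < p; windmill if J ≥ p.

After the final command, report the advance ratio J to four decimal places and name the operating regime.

set_propeller: D = 2.902 m, P = 1.892 m (p = P/D = 0.651964); state ← (V=0, rpm=0)
throttle_to(7892): rpm ← 7892
throttle_to(4965): rpm ← 4965
adjust_throttle(+1099): rpm ← 4965 +1099 = 6064
set_airspeed(57.66): V ← 57.66 m/s
final state: V = 57.66 m/s, rpm = 6064 → n = rpm/60 = 101.066667 rev/s
J = V / (n·D) = 57.66 / (101.066667 × 2.902) = 0.196594
regime bands: climb J<0.3260 | cruise [0.3260, 0.6520) | windmill J≥0.6520
J = 0.1966 → climb

J = 0.1966, regime = climb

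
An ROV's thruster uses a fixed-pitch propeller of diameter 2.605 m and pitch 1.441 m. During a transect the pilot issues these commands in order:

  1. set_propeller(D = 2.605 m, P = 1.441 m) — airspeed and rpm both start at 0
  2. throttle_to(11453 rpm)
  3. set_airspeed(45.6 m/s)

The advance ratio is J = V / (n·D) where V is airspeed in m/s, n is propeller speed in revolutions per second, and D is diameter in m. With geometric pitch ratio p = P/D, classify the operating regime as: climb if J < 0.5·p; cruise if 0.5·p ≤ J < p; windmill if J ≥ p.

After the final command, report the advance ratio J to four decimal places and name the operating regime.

J = 0.0917, regime = climb

set_propeller: D = 2.605 m, P = 1.441 m (p = P/D = 0.553167); state ← (V=0, rpm=0)
throttle_to(11453): rpm ← 11453
set_airspeed(45.6): V ← 45.6 m/s
final state: V = 45.6 m/s, rpm = 11453 → n = rpm/60 = 190.883333 rev/s
J = V / (n·D) = 45.6 / (190.883333 × 2.605) = 0.091704
regime bands: climb J<0.2766 | cruise [0.2766, 0.5532) | windmill J≥0.5532
J = 0.0917 → climb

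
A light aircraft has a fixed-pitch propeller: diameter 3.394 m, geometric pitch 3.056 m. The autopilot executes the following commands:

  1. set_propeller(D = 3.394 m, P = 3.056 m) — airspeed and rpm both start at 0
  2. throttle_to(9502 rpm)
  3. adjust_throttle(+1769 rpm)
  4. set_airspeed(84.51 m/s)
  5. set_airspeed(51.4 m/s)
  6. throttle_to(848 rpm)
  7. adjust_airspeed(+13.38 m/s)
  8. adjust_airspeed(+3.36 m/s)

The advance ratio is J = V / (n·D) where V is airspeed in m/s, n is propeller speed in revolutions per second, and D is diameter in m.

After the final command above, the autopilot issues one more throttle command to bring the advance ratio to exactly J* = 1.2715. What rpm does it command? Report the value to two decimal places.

rpm = 947.38

set_propeller: D = 3.394 m, P = 3.056 m (p = P/D = 0.900412); state ← (V=0, rpm=0)
throttle_to(9502): rpm ← 9502
adjust_throttle(+1769): rpm ← 9502 +1769 = 11271
set_airspeed(84.51): V ← 84.51 m/s
set_airspeed(51.4): V ← 51.4 m/s
throttle_to(848): rpm ← 848
adjust_airspeed(+13.38): V ← 51.4 +13.38 = 64.78 m/s
adjust_airspeed(+3.36): V ← 64.78 +3.36 = 68.14 m/s
final state: V = 68.14 m/s, rpm = 848 → n = rpm/60 = 14.133333 rev/s
target J* = 1.2715; solve J* = V/(n·D) for n: n = V/(J*·D) = 68.14/(1.2715 × 3.394) = 15.789702 rev/s
rpm = 60·n = 947.382105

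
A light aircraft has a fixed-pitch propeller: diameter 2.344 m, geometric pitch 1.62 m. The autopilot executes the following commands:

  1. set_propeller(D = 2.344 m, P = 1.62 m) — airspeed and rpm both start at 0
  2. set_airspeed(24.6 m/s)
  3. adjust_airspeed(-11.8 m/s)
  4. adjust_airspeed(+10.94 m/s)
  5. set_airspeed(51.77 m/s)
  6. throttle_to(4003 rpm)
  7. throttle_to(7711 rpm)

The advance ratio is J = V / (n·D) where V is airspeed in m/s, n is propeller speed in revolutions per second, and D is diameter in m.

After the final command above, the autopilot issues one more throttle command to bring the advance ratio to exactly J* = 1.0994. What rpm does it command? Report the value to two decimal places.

set_propeller: D = 2.344 m, P = 1.62 m (p = P/D = 0.691126); state ← (V=0, rpm=0)
set_airspeed(24.6): V ← 24.6 m/s
adjust_airspeed(-11.8): V ← 24.6 -11.8 = 12.8 m/s
adjust_airspeed(+10.94): V ← 12.8 +10.94 = 23.74 m/s
set_airspeed(51.77): V ← 51.77 m/s
throttle_to(4003): rpm ← 4003
throttle_to(7711): rpm ← 7711
final state: V = 51.77 m/s, rpm = 7711 → n = rpm/60 = 128.516667 rev/s
target J* = 1.0994; solve J* = V/(n·D) for n: n = V/(J*·D) = 51.77/(1.0994 × 2.344) = 20.089301 rev/s
rpm = 60·n = 1205.358058

rpm = 1205.36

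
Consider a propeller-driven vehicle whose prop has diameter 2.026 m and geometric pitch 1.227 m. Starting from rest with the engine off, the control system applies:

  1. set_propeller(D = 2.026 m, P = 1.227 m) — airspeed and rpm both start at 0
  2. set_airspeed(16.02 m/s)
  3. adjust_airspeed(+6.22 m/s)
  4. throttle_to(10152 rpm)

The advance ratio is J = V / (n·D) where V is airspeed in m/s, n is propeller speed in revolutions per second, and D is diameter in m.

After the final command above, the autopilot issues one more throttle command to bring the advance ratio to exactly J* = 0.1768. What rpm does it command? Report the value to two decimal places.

set_propeller: D = 2.026 m, P = 1.227 m (p = P/D = 0.605627); state ← (V=0, rpm=0)
set_airspeed(16.02): V ← 16.02 m/s
adjust_airspeed(+6.22): V ← 16.02 +6.22 = 22.24 m/s
throttle_to(10152): rpm ← 10152
final state: V = 22.24 m/s, rpm = 10152 → n = rpm/60 = 169.200000 rev/s
target J* = 0.1768; solve J* = V/(n·D) for n: n = V/(J*·D) = 22.24/(0.1768 × 2.026) = 62.088774 rev/s
rpm = 60·n = 3725.326413

rpm = 3725.33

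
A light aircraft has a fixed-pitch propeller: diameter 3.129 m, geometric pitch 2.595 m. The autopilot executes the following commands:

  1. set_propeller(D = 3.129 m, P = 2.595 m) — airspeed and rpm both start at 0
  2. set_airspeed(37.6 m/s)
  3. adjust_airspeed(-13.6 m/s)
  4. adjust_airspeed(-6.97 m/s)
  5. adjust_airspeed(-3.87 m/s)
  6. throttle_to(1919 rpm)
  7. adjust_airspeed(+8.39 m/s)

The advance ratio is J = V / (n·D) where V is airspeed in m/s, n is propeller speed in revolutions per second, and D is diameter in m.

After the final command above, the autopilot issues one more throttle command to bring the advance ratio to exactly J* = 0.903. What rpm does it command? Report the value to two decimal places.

rpm = 457.62

set_propeller: D = 3.129 m, P = 2.595 m (p = P/D = 0.829338); state ← (V=0, rpm=0)
set_airspeed(37.6): V ← 37.6 m/s
adjust_airspeed(-13.6): V ← 37.6 -13.6 = 24 m/s
adjust_airspeed(-6.97): V ← 24 -6.97 = 17.03 m/s
adjust_airspeed(-3.87): V ← 17.03 -3.87 = 13.16 m/s
throttle_to(1919): rpm ← 1919
adjust_airspeed(+8.39): V ← 13.16 +8.39 = 21.55 m/s
final state: V = 21.55 m/s, rpm = 1919 → n = rpm/60 = 31.983333 rev/s
target J* = 0.903; solve J* = V/(n·D) for n: n = V/(J*·D) = 21.55/(0.903 × 3.129) = 7.627004 rev/s
rpm = 60·n = 457.620226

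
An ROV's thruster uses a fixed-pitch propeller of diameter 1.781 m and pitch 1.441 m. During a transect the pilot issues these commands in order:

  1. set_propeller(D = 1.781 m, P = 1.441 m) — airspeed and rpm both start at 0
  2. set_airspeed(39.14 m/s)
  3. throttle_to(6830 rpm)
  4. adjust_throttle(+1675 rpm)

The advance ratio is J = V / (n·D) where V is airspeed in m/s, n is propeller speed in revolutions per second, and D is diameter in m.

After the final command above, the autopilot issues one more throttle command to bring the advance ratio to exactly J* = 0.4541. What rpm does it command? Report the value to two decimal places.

rpm = 2903.73

set_propeller: D = 1.781 m, P = 1.441 m (p = P/D = 0.809096); state ← (V=0, rpm=0)
set_airspeed(39.14): V ← 39.14 m/s
throttle_to(6830): rpm ← 6830
adjust_throttle(+1675): rpm ← 6830 +1675 = 8505
final state: V = 39.14 m/s, rpm = 8505 → n = rpm/60 = 141.750000 rev/s
target J* = 0.4541; solve J* = V/(n·D) for n: n = V/(J*·D) = 39.14/(0.4541 × 1.781) = 48.395547 rev/s
rpm = 60·n = 2903.732800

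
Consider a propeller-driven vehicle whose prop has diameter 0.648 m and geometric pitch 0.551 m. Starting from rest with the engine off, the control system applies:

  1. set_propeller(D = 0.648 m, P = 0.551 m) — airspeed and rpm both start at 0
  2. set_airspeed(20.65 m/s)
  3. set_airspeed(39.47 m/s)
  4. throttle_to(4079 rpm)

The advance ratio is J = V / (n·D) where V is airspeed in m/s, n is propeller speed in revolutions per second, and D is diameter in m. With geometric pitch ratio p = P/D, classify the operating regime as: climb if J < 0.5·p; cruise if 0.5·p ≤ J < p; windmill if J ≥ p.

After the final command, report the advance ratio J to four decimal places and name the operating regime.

J = 0.8960, regime = windmill

set_propeller: D = 0.648 m, P = 0.551 m (p = P/D = 0.850309); state ← (V=0, rpm=0)
set_airspeed(20.65): V ← 20.65 m/s
set_airspeed(39.47): V ← 39.47 m/s
throttle_to(4079): rpm ← 4079
final state: V = 39.47 m/s, rpm = 4079 → n = rpm/60 = 67.983333 rev/s
J = V / (n·D) = 39.47 / (67.983333 × 0.648) = 0.895962
regime bands: climb J<0.4252 | cruise [0.4252, 0.8503) | windmill J≥0.8503
J = 0.8960 → windmill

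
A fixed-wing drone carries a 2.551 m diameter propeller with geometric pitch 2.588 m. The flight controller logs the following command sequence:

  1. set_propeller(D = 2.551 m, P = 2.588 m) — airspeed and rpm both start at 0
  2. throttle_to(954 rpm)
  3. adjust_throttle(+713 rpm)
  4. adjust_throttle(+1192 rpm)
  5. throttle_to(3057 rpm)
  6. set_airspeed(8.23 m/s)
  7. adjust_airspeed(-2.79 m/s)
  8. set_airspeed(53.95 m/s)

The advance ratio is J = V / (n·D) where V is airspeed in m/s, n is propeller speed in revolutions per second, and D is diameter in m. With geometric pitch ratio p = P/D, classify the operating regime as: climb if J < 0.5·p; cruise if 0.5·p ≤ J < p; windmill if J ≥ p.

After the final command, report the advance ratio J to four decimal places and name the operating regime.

J = 0.4151, regime = climb

set_propeller: D = 2.551 m, P = 2.588 m (p = P/D = 1.014504); state ← (V=0, rpm=0)
throttle_to(954): rpm ← 954
adjust_throttle(+713): rpm ← 954 +713 = 1667
adjust_throttle(+1192): rpm ← 1667 +1192 = 2859
throttle_to(3057): rpm ← 3057
set_airspeed(8.23): V ← 8.23 m/s
adjust_airspeed(-2.79): V ← 8.23 -2.79 = 5.44 m/s
set_airspeed(53.95): V ← 53.95 m/s
final state: V = 53.95 m/s, rpm = 3057 → n = rpm/60 = 50.950000 rev/s
J = V / (n·D) = 53.95 / (50.950000 × 2.551) = 0.415085
regime bands: climb J<0.5073 | cruise [0.5073, 1.0145) | windmill J≥1.0145
J = 0.4151 → climb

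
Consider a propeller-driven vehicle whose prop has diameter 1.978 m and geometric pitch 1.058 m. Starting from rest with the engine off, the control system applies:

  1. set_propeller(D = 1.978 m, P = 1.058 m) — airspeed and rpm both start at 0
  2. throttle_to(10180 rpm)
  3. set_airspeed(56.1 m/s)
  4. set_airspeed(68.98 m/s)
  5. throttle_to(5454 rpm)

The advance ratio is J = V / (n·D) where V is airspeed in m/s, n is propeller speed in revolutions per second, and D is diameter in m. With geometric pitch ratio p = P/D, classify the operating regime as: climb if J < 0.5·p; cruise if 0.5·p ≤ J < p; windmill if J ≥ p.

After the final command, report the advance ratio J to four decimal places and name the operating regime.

set_propeller: D = 1.978 m, P = 1.058 m (p = P/D = 0.534884); state ← (V=0, rpm=0)
throttle_to(10180): rpm ← 10180
set_airspeed(56.1): V ← 56.1 m/s
set_airspeed(68.98): V ← 68.98 m/s
throttle_to(5454): rpm ← 5454
final state: V = 68.98 m/s, rpm = 5454 → n = rpm/60 = 90.900000 rev/s
J = V / (n·D) = 68.98 / (90.900000 × 1.978) = 0.383648
regime bands: climb J<0.2674 | cruise [0.2674, 0.5349) | windmill J≥0.5349
J = 0.3836 → cruise

J = 0.3836, regime = cruise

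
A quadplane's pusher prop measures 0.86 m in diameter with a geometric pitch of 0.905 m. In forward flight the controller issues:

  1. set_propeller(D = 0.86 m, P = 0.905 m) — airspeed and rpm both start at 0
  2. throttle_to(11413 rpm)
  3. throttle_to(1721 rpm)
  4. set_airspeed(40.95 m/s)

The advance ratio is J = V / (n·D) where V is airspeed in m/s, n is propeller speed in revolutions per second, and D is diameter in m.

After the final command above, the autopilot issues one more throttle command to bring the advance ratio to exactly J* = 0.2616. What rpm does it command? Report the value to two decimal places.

rpm = 10921.16

set_propeller: D = 0.86 m, P = 0.905 m (p = P/D = 1.052326); state ← (V=0, rpm=0)
throttle_to(11413): rpm ← 11413
throttle_to(1721): rpm ← 1721
set_airspeed(40.95): V ← 40.95 m/s
final state: V = 40.95 m/s, rpm = 1721 → n = rpm/60 = 28.683333 rev/s
target J* = 0.2616; solve J* = V/(n·D) for n: n = V/(J*·D) = 40.95/(0.2616 × 0.86) = 182.019415 rev/s
rpm = 60·n = 10921.164924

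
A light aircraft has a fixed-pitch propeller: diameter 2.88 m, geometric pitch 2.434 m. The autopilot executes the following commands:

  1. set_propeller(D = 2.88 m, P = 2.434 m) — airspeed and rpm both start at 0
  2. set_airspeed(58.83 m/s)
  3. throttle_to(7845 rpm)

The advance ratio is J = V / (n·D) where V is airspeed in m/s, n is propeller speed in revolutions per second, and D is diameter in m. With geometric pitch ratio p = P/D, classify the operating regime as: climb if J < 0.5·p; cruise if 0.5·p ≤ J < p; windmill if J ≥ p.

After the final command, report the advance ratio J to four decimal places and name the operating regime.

set_propeller: D = 2.88 m, P = 2.434 m (p = P/D = 0.845139); state ← (V=0, rpm=0)
set_airspeed(58.83): V ← 58.83 m/s
throttle_to(7845): rpm ← 7845
final state: V = 58.83 m/s, rpm = 7845 → n = rpm/60 = 130.750000 rev/s
J = V / (n·D) = 58.83 / (130.750000 × 2.88) = 0.156230
regime bands: climb J<0.4226 | cruise [0.4226, 0.8451) | windmill J≥0.8451
J = 0.1562 → climb

J = 0.1562, regime = climb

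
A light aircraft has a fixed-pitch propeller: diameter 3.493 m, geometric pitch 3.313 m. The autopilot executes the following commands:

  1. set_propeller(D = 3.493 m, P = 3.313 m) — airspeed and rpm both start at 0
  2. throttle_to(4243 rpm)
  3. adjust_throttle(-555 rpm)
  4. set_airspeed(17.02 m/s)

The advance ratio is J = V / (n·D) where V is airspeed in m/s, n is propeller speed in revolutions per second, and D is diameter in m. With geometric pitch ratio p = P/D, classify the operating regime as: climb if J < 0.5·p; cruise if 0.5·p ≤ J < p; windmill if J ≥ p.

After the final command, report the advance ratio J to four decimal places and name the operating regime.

set_propeller: D = 3.493 m, P = 3.313 m (p = P/D = 0.948468); state ← (V=0, rpm=0)
throttle_to(4243): rpm ← 4243
adjust_throttle(-555): rpm ← 4243 -555 = 3688
set_airspeed(17.02): V ← 17.02 m/s
final state: V = 17.02 m/s, rpm = 3688 → n = rpm/60 = 61.466667 rev/s
J = V / (n·D) = 17.02 / (61.466667 × 3.493) = 0.079272
regime bands: climb J<0.4742 | cruise [0.4742, 0.9485) | windmill J≥0.9485
J = 0.0793 → climb

J = 0.0793, regime = climb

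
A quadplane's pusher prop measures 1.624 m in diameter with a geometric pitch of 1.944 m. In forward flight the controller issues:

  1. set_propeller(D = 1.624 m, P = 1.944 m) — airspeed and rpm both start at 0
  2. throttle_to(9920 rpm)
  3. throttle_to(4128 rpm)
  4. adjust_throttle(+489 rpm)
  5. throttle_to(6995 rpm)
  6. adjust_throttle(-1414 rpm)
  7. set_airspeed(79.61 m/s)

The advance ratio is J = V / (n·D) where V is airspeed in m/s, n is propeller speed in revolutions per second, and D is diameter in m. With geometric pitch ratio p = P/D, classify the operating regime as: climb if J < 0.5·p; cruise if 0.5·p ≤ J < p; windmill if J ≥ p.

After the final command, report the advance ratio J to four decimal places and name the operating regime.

set_propeller: D = 1.624 m, P = 1.944 m (p = P/D = 1.197044); state ← (V=0, rpm=0)
throttle_to(9920): rpm ← 9920
throttle_to(4128): rpm ← 4128
adjust_throttle(+489): rpm ← 4128 +489 = 4617
throttle_to(6995): rpm ← 6995
adjust_throttle(-1414): rpm ← 6995 -1414 = 5581
set_airspeed(79.61): V ← 79.61 m/s
final state: V = 79.61 m/s, rpm = 5581 → n = rpm/60 = 93.016667 rev/s
J = V / (n·D) = 79.61 / (93.016667 × 1.624) = 0.527012
regime bands: climb J<0.5985 | cruise [0.5985, 1.1970) | windmill J≥1.1970
J = 0.5270 → climb

J = 0.5270, regime = climb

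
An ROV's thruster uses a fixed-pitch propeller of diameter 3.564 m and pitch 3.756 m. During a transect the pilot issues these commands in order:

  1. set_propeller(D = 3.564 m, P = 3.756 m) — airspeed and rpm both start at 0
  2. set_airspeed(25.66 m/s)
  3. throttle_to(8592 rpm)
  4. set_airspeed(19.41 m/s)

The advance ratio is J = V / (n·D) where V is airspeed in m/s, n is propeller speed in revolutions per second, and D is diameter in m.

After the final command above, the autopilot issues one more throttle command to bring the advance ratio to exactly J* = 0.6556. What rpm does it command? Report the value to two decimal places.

set_propeller: D = 3.564 m, P = 3.756 m (p = P/D = 1.053872); state ← (V=0, rpm=0)
set_airspeed(25.66): V ← 25.66 m/s
throttle_to(8592): rpm ← 8592
set_airspeed(19.41): V ← 19.41 m/s
final state: V = 19.41 m/s, rpm = 8592 → n = rpm/60 = 143.200000 rev/s
target J* = 0.6556; solve J* = V/(n·D) for n: n = V/(J*·D) = 19.41/(0.6556 × 3.564) = 8.307090 rev/s
rpm = 60·n = 498.425376

rpm = 498.43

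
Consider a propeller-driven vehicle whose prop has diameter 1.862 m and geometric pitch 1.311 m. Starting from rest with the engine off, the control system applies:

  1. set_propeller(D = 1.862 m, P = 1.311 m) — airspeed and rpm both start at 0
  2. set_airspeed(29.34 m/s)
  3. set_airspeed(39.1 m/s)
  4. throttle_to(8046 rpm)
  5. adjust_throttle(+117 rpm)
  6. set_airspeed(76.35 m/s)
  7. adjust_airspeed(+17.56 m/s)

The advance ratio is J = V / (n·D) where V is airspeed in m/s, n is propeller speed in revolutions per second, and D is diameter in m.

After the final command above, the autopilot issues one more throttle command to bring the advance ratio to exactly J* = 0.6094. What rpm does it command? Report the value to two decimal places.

rpm = 4965.71

set_propeller: D = 1.862 m, P = 1.311 m (p = P/D = 0.704082); state ← (V=0, rpm=0)
set_airspeed(29.34): V ← 29.34 m/s
set_airspeed(39.1): V ← 39.1 m/s
throttle_to(8046): rpm ← 8046
adjust_throttle(+117): rpm ← 8046 +117 = 8163
set_airspeed(76.35): V ← 76.35 m/s
adjust_airspeed(+17.56): V ← 76.35 +17.56 = 93.91 m/s
final state: V = 93.91 m/s, rpm = 8163 → n = rpm/60 = 136.050000 rev/s
target J* = 0.6094; solve J* = V/(n·D) for n: n = V/(J*·D) = 93.91/(0.6094 × 1.862) = 82.761759 rev/s
rpm = 60·n = 4965.705557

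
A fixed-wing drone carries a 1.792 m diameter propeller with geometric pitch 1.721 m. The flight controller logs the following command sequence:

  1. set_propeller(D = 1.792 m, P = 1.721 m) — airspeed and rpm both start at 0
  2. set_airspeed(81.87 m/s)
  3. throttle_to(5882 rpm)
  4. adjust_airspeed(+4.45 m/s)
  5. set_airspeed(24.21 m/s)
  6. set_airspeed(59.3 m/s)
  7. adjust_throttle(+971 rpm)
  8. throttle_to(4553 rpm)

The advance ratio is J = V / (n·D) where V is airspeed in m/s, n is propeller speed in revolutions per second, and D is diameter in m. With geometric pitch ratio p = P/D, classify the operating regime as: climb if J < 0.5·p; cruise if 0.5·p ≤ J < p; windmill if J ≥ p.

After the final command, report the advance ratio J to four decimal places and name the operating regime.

set_propeller: D = 1.792 m, P = 1.721 m (p = P/D = 0.960379); state ← (V=0, rpm=0)
set_airspeed(81.87): V ← 81.87 m/s
throttle_to(5882): rpm ← 5882
adjust_airspeed(+4.45): V ← 81.87 +4.45 = 86.32 m/s
set_airspeed(24.21): V ← 24.21 m/s
set_airspeed(59.3): V ← 59.3 m/s
adjust_throttle(+971): rpm ← 5882 +971 = 6853
throttle_to(4553): rpm ← 4553
final state: V = 59.3 m/s, rpm = 4553 → n = rpm/60 = 75.883333 rev/s
J = V / (n·D) = 59.3 / (75.883333 × 1.792) = 0.436084
regime bands: climb J<0.4802 | cruise [0.4802, 0.9604) | windmill J≥0.9604
J = 0.4361 → climb

J = 0.4361, regime = climb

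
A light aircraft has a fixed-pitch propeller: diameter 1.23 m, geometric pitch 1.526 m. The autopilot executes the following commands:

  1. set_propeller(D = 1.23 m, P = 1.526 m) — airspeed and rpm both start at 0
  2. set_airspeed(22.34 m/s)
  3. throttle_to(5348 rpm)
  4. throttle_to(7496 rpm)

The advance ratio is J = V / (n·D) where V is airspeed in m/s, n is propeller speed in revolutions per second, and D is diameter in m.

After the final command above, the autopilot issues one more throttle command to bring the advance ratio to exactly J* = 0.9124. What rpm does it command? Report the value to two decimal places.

rpm = 1194.38

set_propeller: D = 1.23 m, P = 1.526 m (p = P/D = 1.240650); state ← (V=0, rpm=0)
set_airspeed(22.34): V ← 22.34 m/s
throttle_to(5348): rpm ← 5348
throttle_to(7496): rpm ← 7496
final state: V = 22.34 m/s, rpm = 7496 → n = rpm/60 = 124.933333 rev/s
target J* = 0.9124; solve J* = V/(n·D) for n: n = V/(J*·D) = 22.34/(0.9124 × 1.23) = 19.906402 rev/s
rpm = 60·n = 1194.384149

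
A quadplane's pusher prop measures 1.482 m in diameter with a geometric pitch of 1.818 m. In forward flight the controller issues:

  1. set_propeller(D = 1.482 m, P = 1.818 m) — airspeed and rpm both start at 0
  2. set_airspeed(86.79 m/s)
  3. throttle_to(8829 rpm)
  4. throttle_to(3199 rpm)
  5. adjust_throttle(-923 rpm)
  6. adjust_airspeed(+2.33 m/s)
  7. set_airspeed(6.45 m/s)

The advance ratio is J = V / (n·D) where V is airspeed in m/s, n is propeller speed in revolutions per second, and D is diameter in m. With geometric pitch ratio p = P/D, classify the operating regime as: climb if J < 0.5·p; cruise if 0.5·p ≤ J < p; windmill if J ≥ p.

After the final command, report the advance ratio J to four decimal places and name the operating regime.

set_propeller: D = 1.482 m, P = 1.818 m (p = P/D = 1.226721); state ← (V=0, rpm=0)
set_airspeed(86.79): V ← 86.79 m/s
throttle_to(8829): rpm ← 8829
throttle_to(3199): rpm ← 3199
adjust_throttle(-923): rpm ← 3199 -923 = 2276
adjust_airspeed(+2.33): V ← 86.79 +2.33 = 89.12 m/s
set_airspeed(6.45): V ← 6.45 m/s
final state: V = 6.45 m/s, rpm = 2276 → n = rpm/60 = 37.933333 rev/s
J = V / (n·D) = 6.45 / (37.933333 × 1.482) = 0.114734
regime bands: climb J<0.6134 | cruise [0.6134, 1.2267) | windmill J≥1.2267
J = 0.1147 → climb

J = 0.1147, regime = climb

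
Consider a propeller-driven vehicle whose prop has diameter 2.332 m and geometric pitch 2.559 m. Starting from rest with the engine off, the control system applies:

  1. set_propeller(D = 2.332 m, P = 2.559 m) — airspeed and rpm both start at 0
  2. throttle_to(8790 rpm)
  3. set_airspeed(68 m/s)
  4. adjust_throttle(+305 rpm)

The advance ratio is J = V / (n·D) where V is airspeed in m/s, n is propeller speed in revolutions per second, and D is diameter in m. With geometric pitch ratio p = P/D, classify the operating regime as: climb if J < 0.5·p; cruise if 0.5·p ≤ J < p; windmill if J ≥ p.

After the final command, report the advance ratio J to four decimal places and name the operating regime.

J = 0.1924, regime = climb

set_propeller: D = 2.332 m, P = 2.559 m (p = P/D = 1.097341); state ← (V=0, rpm=0)
throttle_to(8790): rpm ← 8790
set_airspeed(68): V ← 68 m/s
adjust_throttle(+305): rpm ← 8790 +305 = 9095
final state: V = 68 m/s, rpm = 9095 → n = rpm/60 = 151.583333 rev/s
J = V / (n·D) = 68 / (151.583333 × 2.332) = 0.192366
regime bands: climb J<0.5487 | cruise [0.5487, 1.0973) | windmill J≥1.0973
J = 0.1924 → climb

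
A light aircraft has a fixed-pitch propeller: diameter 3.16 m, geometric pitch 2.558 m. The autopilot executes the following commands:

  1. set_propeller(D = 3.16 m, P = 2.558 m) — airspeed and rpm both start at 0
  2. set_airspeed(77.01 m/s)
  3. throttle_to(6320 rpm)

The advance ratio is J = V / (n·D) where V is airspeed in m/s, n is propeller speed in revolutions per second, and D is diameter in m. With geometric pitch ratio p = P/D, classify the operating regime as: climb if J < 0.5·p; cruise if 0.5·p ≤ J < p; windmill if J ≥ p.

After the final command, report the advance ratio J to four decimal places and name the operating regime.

set_propeller: D = 3.16 m, P = 2.558 m (p = P/D = 0.809494); state ← (V=0, rpm=0)
set_airspeed(77.01): V ← 77.01 m/s
throttle_to(6320): rpm ← 6320
final state: V = 77.01 m/s, rpm = 6320 → n = rpm/60 = 105.333333 rev/s
J = V / (n·D) = 77.01 / (105.333333 × 3.16) = 0.231363
regime bands: climb J<0.4047 | cruise [0.4047, 0.8095) | windmill J≥0.8095
J = 0.2314 → climb

J = 0.2314, regime = climb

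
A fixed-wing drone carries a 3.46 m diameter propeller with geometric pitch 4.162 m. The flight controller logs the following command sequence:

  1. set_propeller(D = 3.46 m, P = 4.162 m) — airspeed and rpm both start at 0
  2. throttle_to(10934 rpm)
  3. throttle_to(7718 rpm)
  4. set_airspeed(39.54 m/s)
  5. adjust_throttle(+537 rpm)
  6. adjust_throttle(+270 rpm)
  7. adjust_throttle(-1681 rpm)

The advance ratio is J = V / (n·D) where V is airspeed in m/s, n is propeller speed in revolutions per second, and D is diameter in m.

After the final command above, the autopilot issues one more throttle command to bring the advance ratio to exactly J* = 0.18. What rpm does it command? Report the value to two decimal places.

set_propeller: D = 3.46 m, P = 4.162 m (p = P/D = 1.202890); state ← (V=0, rpm=0)
throttle_to(10934): rpm ← 10934
throttle_to(7718): rpm ← 7718
set_airspeed(39.54): V ← 39.54 m/s
adjust_throttle(+537): rpm ← 7718 +537 = 8255
adjust_throttle(+270): rpm ← 8255 +270 = 8525
adjust_throttle(-1681): rpm ← 8525 -1681 = 6844
final state: V = 39.54 m/s, rpm = 6844 → n = rpm/60 = 114.066667 rev/s
target J* = 0.18; solve J* = V/(n·D) for n: n = V/(J*·D) = 39.54/(0.18 × 3.46) = 63.487476 rev/s
rpm = 60·n = 3809.248555

rpm = 3809.25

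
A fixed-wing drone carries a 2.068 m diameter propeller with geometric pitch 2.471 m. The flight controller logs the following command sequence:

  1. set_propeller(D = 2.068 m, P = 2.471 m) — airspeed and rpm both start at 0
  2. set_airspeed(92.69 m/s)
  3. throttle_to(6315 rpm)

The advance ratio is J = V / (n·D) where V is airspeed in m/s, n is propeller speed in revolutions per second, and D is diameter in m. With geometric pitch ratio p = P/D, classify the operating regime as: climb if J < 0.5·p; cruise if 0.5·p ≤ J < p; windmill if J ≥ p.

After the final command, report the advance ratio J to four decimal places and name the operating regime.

J = 0.4259, regime = climb

set_propeller: D = 2.068 m, P = 2.471 m (p = P/D = 1.194874); state ← (V=0, rpm=0)
set_airspeed(92.69): V ← 92.69 m/s
throttle_to(6315): rpm ← 6315
final state: V = 92.69 m/s, rpm = 6315 → n = rpm/60 = 105.250000 rev/s
J = V / (n·D) = 92.69 / (105.250000 × 2.068) = 0.425854
regime bands: climb J<0.5974 | cruise [0.5974, 1.1949) | windmill J≥1.1949
J = 0.4259 → climb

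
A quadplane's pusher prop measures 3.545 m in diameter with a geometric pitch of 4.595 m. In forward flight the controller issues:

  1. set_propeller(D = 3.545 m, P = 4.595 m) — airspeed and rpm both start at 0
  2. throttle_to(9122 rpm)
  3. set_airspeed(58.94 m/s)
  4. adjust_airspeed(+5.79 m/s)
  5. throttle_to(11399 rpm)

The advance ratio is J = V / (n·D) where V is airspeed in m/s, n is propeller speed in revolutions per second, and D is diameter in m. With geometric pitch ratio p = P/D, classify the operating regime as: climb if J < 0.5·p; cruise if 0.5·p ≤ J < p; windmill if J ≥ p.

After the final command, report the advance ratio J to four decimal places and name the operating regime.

set_propeller: D = 3.545 m, P = 4.595 m (p = P/D = 1.296192); state ← (V=0, rpm=0)
throttle_to(9122): rpm ← 9122
set_airspeed(58.94): V ← 58.94 m/s
adjust_airspeed(+5.79): V ← 58.94 +5.79 = 64.73 m/s
throttle_to(11399): rpm ← 11399
final state: V = 64.73 m/s, rpm = 11399 → n = rpm/60 = 189.983333 rev/s
J = V / (n·D) = 64.73 / (189.983333 × 3.545) = 0.096111
regime bands: climb J<0.6481 | cruise [0.6481, 1.2962) | windmill J≥1.2962
J = 0.0961 → climb

J = 0.0961, regime = climb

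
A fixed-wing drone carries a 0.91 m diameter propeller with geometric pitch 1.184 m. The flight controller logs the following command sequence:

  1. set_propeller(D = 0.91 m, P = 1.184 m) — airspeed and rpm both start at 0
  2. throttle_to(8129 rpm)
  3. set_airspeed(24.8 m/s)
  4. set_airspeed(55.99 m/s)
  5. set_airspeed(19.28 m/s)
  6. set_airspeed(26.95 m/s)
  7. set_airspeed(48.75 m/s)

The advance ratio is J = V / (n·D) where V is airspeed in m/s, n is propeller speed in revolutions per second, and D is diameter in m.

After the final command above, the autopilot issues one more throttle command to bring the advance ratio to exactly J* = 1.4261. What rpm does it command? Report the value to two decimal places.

set_propeller: D = 0.91 m, P = 1.184 m (p = P/D = 1.301099); state ← (V=0, rpm=0)
throttle_to(8129): rpm ← 8129
set_airspeed(24.8): V ← 24.8 m/s
set_airspeed(55.99): V ← 55.99 m/s
set_airspeed(19.28): V ← 19.28 m/s
set_airspeed(26.95): V ← 26.95 m/s
set_airspeed(48.75): V ← 48.75 m/s
final state: V = 48.75 m/s, rpm = 8129 → n = rpm/60 = 135.483333 rev/s
target J* = 1.4261; solve J* = V/(n·D) for n: n = V/(J*·D) = 48.75/(1.4261 × 0.91) = 37.564987 rev/s
rpm = 60·n = 2253.899246

rpm = 2253.90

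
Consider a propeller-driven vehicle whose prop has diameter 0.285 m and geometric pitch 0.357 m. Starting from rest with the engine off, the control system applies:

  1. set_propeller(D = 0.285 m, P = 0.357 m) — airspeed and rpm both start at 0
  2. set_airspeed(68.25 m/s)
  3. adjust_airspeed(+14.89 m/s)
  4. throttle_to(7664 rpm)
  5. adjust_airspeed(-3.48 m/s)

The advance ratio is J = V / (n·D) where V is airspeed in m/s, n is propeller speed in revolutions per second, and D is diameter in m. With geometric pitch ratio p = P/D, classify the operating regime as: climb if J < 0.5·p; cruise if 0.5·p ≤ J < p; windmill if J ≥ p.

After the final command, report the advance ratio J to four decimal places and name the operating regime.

J = 2.1882, regime = windmill

set_propeller: D = 0.285 m, P = 0.357 m (p = P/D = 1.252632); state ← (V=0, rpm=0)
set_airspeed(68.25): V ← 68.25 m/s
adjust_airspeed(+14.89): V ← 68.25 +14.89 = 83.14 m/s
throttle_to(7664): rpm ← 7664
adjust_airspeed(-3.48): V ← 83.14 -3.48 = 79.66 m/s
final state: V = 79.66 m/s, rpm = 7664 → n = rpm/60 = 127.733333 rev/s
J = V / (n·D) = 79.66 / (127.733333 × 0.285) = 2.188221
regime bands: climb J<0.6263 | cruise [0.6263, 1.2526) | windmill J≥1.2526
J = 2.1882 → windmill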